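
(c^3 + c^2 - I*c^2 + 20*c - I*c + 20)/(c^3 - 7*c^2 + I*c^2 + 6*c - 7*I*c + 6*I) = (c^3 + c^2*(1 - I) + c*(20 - I) + 20)/(c^3 + c^2*(-7 + I) + c*(6 - 7*I) + 6*I)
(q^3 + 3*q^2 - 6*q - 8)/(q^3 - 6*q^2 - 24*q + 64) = (q + 1)/(q - 8)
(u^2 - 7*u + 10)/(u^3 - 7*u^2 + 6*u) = (u^2 - 7*u + 10)/(u*(u^2 - 7*u + 6))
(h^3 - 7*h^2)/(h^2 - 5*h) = h*(h - 7)/(h - 5)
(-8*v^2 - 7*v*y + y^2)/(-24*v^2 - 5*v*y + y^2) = (v + y)/(3*v + y)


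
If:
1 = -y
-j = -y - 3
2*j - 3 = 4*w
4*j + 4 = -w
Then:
No Solution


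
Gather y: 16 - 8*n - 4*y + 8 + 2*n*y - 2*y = -8*n + y*(2*n - 6) + 24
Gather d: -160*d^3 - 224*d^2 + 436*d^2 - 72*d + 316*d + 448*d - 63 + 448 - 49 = -160*d^3 + 212*d^2 + 692*d + 336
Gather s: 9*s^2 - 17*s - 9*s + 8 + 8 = 9*s^2 - 26*s + 16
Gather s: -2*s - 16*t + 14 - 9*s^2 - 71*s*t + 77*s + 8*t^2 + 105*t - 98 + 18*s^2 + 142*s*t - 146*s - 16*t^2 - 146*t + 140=9*s^2 + s*(71*t - 71) - 8*t^2 - 57*t + 56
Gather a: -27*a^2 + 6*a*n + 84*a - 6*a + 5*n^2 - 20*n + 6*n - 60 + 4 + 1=-27*a^2 + a*(6*n + 78) + 5*n^2 - 14*n - 55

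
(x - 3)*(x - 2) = x^2 - 5*x + 6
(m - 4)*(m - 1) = m^2 - 5*m + 4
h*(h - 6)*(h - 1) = h^3 - 7*h^2 + 6*h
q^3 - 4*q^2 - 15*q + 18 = (q - 6)*(q - 1)*(q + 3)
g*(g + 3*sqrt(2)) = g^2 + 3*sqrt(2)*g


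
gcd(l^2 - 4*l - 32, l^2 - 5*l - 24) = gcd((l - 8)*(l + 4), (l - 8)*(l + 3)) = l - 8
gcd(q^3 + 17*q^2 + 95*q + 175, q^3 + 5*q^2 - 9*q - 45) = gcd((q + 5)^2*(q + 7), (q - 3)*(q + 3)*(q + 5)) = q + 5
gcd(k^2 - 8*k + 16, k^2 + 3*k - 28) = k - 4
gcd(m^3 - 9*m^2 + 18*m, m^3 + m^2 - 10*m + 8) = 1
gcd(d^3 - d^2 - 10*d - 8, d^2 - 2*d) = 1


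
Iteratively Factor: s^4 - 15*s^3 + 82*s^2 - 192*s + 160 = (s - 4)*(s^3 - 11*s^2 + 38*s - 40) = (s - 5)*(s - 4)*(s^2 - 6*s + 8) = (s - 5)*(s - 4)^2*(s - 2)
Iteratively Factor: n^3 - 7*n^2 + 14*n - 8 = (n - 2)*(n^2 - 5*n + 4) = (n - 4)*(n - 2)*(n - 1)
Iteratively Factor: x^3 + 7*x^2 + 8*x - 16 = (x + 4)*(x^2 + 3*x - 4) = (x + 4)^2*(x - 1)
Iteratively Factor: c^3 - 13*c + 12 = (c + 4)*(c^2 - 4*c + 3) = (c - 1)*(c + 4)*(c - 3)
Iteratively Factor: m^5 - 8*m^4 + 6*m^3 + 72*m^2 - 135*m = (m + 3)*(m^4 - 11*m^3 + 39*m^2 - 45*m) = (m - 5)*(m + 3)*(m^3 - 6*m^2 + 9*m) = m*(m - 5)*(m + 3)*(m^2 - 6*m + 9) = m*(m - 5)*(m - 3)*(m + 3)*(m - 3)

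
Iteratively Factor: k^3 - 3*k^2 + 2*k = (k - 2)*(k^2 - k) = k*(k - 2)*(k - 1)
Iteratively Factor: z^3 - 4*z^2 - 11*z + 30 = (z - 5)*(z^2 + z - 6) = (z - 5)*(z + 3)*(z - 2)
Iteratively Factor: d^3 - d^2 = (d)*(d^2 - d) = d^2*(d - 1)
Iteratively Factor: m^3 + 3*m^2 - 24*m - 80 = (m - 5)*(m^2 + 8*m + 16) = (m - 5)*(m + 4)*(m + 4)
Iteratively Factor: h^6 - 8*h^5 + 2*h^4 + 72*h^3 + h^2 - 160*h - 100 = (h + 1)*(h^5 - 9*h^4 + 11*h^3 + 61*h^2 - 60*h - 100) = (h - 2)*(h + 1)*(h^4 - 7*h^3 - 3*h^2 + 55*h + 50) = (h - 5)*(h - 2)*(h + 1)*(h^3 - 2*h^2 - 13*h - 10) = (h - 5)*(h - 2)*(h + 1)^2*(h^2 - 3*h - 10) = (h - 5)^2*(h - 2)*(h + 1)^2*(h + 2)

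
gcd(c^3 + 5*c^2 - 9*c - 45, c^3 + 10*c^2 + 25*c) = c + 5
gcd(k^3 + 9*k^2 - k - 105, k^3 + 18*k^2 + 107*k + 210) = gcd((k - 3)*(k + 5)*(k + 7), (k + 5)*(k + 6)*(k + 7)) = k^2 + 12*k + 35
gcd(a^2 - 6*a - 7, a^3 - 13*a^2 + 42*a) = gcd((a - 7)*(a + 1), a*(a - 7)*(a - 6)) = a - 7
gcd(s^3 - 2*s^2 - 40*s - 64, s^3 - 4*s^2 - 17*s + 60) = s + 4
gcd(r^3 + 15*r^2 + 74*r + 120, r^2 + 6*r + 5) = r + 5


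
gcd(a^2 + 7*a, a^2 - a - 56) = a + 7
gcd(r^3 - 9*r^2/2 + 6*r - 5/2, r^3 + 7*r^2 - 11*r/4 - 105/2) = r - 5/2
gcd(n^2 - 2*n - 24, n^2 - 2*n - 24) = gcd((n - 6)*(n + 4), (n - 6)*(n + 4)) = n^2 - 2*n - 24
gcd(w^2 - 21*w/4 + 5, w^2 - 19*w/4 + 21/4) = 1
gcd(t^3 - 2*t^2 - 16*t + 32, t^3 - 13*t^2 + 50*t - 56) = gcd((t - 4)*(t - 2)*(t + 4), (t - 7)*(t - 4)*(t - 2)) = t^2 - 6*t + 8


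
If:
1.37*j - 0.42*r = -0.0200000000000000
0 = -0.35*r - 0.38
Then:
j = -0.35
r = -1.09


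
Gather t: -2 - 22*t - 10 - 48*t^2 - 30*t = -48*t^2 - 52*t - 12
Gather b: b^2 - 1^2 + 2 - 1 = b^2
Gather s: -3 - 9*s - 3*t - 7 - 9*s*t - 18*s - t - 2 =s*(-9*t - 27) - 4*t - 12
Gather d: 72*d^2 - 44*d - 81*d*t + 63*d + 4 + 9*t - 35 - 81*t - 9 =72*d^2 + d*(19 - 81*t) - 72*t - 40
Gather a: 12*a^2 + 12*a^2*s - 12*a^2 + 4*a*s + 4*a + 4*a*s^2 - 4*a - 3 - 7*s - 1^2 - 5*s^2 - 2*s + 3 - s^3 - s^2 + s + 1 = 12*a^2*s + a*(4*s^2 + 4*s) - s^3 - 6*s^2 - 8*s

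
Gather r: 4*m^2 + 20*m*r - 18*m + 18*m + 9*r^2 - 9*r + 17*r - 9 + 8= 4*m^2 + 9*r^2 + r*(20*m + 8) - 1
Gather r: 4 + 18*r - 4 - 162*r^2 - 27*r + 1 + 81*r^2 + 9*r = 1 - 81*r^2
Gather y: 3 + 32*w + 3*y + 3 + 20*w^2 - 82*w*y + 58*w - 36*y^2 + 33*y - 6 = 20*w^2 + 90*w - 36*y^2 + y*(36 - 82*w)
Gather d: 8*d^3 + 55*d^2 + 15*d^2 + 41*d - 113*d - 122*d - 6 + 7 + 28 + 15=8*d^3 + 70*d^2 - 194*d + 44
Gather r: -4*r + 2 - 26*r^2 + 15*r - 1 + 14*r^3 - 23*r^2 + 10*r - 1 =14*r^3 - 49*r^2 + 21*r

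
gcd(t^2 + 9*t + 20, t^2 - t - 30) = t + 5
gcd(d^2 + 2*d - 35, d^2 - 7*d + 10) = d - 5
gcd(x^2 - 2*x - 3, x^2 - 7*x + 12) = x - 3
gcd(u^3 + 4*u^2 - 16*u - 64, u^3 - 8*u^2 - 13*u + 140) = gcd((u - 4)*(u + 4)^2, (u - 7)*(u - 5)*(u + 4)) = u + 4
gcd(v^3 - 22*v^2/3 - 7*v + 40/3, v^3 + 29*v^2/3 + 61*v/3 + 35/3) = v + 5/3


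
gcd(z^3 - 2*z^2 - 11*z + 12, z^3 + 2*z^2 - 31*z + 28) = z^2 - 5*z + 4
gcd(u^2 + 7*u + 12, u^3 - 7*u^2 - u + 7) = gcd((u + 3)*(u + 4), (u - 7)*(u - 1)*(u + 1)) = 1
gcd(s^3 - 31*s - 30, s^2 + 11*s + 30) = s + 5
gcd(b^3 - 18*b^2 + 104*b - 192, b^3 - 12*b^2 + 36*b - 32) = b - 8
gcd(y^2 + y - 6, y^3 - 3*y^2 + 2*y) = y - 2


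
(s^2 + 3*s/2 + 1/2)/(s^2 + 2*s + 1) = (s + 1/2)/(s + 1)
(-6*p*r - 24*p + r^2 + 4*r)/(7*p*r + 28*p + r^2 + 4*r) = (-6*p + r)/(7*p + r)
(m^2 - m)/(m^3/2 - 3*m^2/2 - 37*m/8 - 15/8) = 8*m*(1 - m)/(-4*m^3 + 12*m^2 + 37*m + 15)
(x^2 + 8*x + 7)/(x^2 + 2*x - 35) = (x + 1)/(x - 5)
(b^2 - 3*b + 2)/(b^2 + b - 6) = (b - 1)/(b + 3)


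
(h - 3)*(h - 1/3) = h^2 - 10*h/3 + 1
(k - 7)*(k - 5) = k^2 - 12*k + 35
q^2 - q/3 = q*(q - 1/3)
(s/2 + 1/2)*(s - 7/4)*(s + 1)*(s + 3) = s^4/2 + 13*s^3/8 - 7*s^2/8 - 37*s/8 - 21/8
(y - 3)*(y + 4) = y^2 + y - 12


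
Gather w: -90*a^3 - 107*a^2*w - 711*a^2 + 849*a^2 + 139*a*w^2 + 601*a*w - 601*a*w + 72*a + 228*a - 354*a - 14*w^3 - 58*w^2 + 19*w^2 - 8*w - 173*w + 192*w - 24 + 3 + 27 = -90*a^3 + 138*a^2 - 54*a - 14*w^3 + w^2*(139*a - 39) + w*(11 - 107*a^2) + 6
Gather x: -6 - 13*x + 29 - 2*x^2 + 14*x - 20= -2*x^2 + x + 3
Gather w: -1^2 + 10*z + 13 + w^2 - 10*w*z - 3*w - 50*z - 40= w^2 + w*(-10*z - 3) - 40*z - 28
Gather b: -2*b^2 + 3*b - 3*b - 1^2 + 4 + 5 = 8 - 2*b^2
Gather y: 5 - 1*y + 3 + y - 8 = 0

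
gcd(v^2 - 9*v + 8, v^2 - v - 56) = v - 8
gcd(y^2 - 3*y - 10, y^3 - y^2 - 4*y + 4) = y + 2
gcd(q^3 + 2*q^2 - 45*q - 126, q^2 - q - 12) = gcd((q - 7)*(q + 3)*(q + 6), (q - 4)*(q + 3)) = q + 3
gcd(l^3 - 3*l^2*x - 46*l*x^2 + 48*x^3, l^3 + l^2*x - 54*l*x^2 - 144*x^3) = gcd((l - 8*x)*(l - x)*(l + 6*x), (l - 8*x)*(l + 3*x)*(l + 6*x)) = -l^2 + 2*l*x + 48*x^2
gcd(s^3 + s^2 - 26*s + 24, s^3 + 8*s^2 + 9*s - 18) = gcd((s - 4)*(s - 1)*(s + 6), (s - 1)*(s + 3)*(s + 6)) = s^2 + 5*s - 6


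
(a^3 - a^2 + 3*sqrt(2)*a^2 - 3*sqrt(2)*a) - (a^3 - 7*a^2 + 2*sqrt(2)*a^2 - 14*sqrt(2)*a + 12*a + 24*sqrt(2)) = sqrt(2)*a^2 + 6*a^2 - 12*a + 11*sqrt(2)*a - 24*sqrt(2)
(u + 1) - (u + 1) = 0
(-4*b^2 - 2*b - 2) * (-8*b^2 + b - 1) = 32*b^4 + 12*b^3 + 18*b^2 + 2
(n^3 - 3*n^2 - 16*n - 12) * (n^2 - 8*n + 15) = n^5 - 11*n^4 + 23*n^3 + 71*n^2 - 144*n - 180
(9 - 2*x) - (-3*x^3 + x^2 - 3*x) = 3*x^3 - x^2 + x + 9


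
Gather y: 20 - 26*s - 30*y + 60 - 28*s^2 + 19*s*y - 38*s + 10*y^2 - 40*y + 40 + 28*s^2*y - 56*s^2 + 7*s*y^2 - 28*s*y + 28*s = -84*s^2 - 36*s + y^2*(7*s + 10) + y*(28*s^2 - 9*s - 70) + 120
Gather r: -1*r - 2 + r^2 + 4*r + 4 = r^2 + 3*r + 2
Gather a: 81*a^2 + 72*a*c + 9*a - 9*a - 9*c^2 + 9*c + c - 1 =81*a^2 + 72*a*c - 9*c^2 + 10*c - 1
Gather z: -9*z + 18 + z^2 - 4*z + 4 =z^2 - 13*z + 22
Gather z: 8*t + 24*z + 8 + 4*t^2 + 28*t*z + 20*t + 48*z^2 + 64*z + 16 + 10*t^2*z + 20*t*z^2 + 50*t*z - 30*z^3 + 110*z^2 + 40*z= 4*t^2 + 28*t - 30*z^3 + z^2*(20*t + 158) + z*(10*t^2 + 78*t + 128) + 24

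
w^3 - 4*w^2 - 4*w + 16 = (w - 4)*(w - 2)*(w + 2)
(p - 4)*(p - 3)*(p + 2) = p^3 - 5*p^2 - 2*p + 24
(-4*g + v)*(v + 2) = -4*g*v - 8*g + v^2 + 2*v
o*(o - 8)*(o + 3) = o^3 - 5*o^2 - 24*o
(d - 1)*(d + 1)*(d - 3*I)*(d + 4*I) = d^4 + I*d^3 + 11*d^2 - I*d - 12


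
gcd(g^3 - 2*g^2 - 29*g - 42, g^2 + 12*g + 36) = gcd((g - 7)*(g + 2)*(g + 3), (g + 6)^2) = 1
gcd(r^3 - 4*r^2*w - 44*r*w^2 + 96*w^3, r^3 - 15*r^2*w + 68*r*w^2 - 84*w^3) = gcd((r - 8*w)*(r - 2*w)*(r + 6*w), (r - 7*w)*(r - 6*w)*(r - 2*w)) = r - 2*w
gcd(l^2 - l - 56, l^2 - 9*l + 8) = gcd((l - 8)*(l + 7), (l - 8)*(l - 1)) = l - 8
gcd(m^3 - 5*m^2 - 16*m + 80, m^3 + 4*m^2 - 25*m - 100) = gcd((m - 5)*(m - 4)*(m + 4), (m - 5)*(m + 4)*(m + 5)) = m^2 - m - 20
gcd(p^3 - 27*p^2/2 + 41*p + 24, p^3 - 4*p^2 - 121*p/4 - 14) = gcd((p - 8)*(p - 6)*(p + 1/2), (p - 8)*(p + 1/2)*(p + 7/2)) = p^2 - 15*p/2 - 4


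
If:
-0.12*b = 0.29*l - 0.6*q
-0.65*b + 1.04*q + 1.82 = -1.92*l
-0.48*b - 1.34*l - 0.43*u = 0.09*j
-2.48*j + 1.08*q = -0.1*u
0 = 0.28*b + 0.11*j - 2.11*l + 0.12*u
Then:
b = 6.16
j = 0.29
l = 0.37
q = 1.41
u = -8.09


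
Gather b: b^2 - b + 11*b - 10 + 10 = b^2 + 10*b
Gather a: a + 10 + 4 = a + 14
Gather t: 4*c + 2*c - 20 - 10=6*c - 30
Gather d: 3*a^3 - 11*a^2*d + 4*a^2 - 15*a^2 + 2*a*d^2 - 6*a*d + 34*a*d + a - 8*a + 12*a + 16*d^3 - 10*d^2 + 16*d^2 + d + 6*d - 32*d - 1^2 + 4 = 3*a^3 - 11*a^2 + 5*a + 16*d^3 + d^2*(2*a + 6) + d*(-11*a^2 + 28*a - 25) + 3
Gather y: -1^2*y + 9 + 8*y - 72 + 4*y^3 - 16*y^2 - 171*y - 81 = 4*y^3 - 16*y^2 - 164*y - 144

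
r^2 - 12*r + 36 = (r - 6)^2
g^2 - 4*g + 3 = (g - 3)*(g - 1)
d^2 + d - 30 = (d - 5)*(d + 6)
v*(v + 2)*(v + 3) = v^3 + 5*v^2 + 6*v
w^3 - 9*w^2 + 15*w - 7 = (w - 7)*(w - 1)^2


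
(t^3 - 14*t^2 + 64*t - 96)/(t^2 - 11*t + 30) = (t^2 - 8*t + 16)/(t - 5)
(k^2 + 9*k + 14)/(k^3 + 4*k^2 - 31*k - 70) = 1/(k - 5)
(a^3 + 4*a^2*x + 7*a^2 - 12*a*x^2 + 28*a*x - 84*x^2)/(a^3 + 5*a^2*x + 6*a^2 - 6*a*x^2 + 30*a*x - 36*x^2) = (-a^2 + 2*a*x - 7*a + 14*x)/(-a^2 + a*x - 6*a + 6*x)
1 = 1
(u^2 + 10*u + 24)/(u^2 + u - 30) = (u + 4)/(u - 5)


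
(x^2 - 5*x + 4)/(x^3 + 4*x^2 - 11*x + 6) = (x - 4)/(x^2 + 5*x - 6)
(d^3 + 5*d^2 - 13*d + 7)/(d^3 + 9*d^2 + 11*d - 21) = (d - 1)/(d + 3)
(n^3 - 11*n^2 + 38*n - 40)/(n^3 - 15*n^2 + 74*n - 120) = (n - 2)/(n - 6)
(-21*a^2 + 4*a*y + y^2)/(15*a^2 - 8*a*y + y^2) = (7*a + y)/(-5*a + y)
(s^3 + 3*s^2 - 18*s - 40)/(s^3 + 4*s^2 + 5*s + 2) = (s^2 + s - 20)/(s^2 + 2*s + 1)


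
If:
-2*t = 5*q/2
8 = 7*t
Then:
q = -32/35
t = 8/7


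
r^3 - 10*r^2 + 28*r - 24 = (r - 6)*(r - 2)^2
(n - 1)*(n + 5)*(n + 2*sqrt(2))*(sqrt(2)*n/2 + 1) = sqrt(2)*n^4/2 + 2*sqrt(2)*n^3 + 3*n^3 - sqrt(2)*n^2/2 + 12*n^2 - 15*n + 8*sqrt(2)*n - 10*sqrt(2)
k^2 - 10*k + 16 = (k - 8)*(k - 2)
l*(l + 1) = l^2 + l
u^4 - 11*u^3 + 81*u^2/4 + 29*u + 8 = (u - 8)*(u - 4)*(u + 1/2)^2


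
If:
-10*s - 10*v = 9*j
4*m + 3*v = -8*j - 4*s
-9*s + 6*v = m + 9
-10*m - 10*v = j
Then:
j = 3/7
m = -27/70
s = -51/70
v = 12/35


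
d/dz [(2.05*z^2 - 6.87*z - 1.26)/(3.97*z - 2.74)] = (8.1385*z^2 - 11.234*z + 23.826)/(15.7609*z^2 - 21.7556*z + 7.5076)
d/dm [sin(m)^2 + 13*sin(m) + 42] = (2*sin(m) + 13)*cos(m)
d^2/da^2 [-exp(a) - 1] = -exp(a)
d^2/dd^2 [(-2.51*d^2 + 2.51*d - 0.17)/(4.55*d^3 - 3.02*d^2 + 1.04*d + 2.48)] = (-103.92655*d^6 + 311.77965*d^5 - 177.90864*d^4 + 440.158232*d^3 - 466.796904*d^2 + 127.506672*d - 46.7368)/(94.196375*d^9 - 187.56465*d^8 + 189.08526*d^7 + 40.739152*d^6 - 161.246592*d^5 + 128.46864*d^4 + 38.34272*d^3 - 47.67552*d^2 + 19.189248*d + 15.252992)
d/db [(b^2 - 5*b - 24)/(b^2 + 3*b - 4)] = 4*(2*b^2 + 10*b + 23)/(b^4 + 6*b^3 + b^2 - 24*b + 16)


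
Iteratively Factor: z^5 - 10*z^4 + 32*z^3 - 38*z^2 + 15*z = (z - 1)*(z^4 - 9*z^3 + 23*z^2 - 15*z) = (z - 3)*(z - 1)*(z^3 - 6*z^2 + 5*z) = (z - 3)*(z - 1)^2*(z^2 - 5*z) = (z - 5)*(z - 3)*(z - 1)^2*(z)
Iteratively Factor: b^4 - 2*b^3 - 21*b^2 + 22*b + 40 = (b - 5)*(b^3 + 3*b^2 - 6*b - 8) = (b - 5)*(b + 4)*(b^2 - b - 2) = (b - 5)*(b - 2)*(b + 4)*(b + 1)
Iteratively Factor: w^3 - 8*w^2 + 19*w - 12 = (w - 3)*(w^2 - 5*w + 4) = (w - 4)*(w - 3)*(w - 1)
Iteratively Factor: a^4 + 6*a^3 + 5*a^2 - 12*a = (a + 4)*(a^3 + 2*a^2 - 3*a) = (a - 1)*(a + 4)*(a^2 + 3*a) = a*(a - 1)*(a + 4)*(a + 3)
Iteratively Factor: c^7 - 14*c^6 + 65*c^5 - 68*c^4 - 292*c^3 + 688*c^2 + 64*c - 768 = (c + 2)*(c^6 - 16*c^5 + 97*c^4 - 262*c^3 + 232*c^2 + 224*c - 384) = (c - 2)*(c + 2)*(c^5 - 14*c^4 + 69*c^3 - 124*c^2 - 16*c + 192) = (c - 2)*(c + 1)*(c + 2)*(c^4 - 15*c^3 + 84*c^2 - 208*c + 192) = (c - 3)*(c - 2)*(c + 1)*(c + 2)*(c^3 - 12*c^2 + 48*c - 64) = (c - 4)*(c - 3)*(c - 2)*(c + 1)*(c + 2)*(c^2 - 8*c + 16) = (c - 4)^2*(c - 3)*(c - 2)*(c + 1)*(c + 2)*(c - 4)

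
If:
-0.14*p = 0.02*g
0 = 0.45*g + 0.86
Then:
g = -1.91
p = 0.27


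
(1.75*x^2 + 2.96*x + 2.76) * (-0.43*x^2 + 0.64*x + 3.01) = -0.7525*x^4 - 0.1528*x^3 + 5.9751*x^2 + 10.676*x + 8.3076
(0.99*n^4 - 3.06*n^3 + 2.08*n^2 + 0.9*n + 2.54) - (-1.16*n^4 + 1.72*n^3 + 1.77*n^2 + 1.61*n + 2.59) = 2.15*n^4 - 4.78*n^3 + 0.31*n^2 - 0.71*n - 0.0499999999999998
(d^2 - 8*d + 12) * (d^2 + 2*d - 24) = d^4 - 6*d^3 - 28*d^2 + 216*d - 288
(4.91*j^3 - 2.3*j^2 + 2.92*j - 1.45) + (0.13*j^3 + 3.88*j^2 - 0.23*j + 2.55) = 5.04*j^3 + 1.58*j^2 + 2.69*j + 1.1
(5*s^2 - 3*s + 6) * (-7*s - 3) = -35*s^3 + 6*s^2 - 33*s - 18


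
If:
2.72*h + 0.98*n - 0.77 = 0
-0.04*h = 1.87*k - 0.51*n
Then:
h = 0.283088235294118 - 0.360294117647059*n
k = 0.280434098773199*n - 0.00605536332179931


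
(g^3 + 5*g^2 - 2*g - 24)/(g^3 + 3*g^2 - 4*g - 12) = (g + 4)/(g + 2)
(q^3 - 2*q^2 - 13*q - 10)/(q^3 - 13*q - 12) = (q^2 - 3*q - 10)/(q^2 - q - 12)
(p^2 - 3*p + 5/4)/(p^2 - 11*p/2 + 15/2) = (p - 1/2)/(p - 3)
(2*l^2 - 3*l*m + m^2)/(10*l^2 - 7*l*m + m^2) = (l - m)/(5*l - m)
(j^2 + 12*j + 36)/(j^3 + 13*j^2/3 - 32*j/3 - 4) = 3*(j + 6)/(3*j^2 - 5*j - 2)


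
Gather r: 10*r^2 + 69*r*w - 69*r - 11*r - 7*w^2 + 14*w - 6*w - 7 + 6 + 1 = 10*r^2 + r*(69*w - 80) - 7*w^2 + 8*w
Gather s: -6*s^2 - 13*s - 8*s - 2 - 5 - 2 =-6*s^2 - 21*s - 9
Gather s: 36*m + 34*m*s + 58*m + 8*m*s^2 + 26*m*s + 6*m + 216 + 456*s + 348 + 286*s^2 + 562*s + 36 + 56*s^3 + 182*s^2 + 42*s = 100*m + 56*s^3 + s^2*(8*m + 468) + s*(60*m + 1060) + 600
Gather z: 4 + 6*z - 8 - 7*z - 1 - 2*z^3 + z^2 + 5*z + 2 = -2*z^3 + z^2 + 4*z - 3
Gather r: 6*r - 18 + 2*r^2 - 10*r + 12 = 2*r^2 - 4*r - 6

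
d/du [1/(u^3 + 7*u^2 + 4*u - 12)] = (-3*u^2 - 14*u - 4)/(u^3 + 7*u^2 + 4*u - 12)^2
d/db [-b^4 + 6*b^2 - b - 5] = -4*b^3 + 12*b - 1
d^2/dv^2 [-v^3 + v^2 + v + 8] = 2 - 6*v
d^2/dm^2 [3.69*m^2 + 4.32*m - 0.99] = 7.38000000000000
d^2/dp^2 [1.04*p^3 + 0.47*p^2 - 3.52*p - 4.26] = 6.24*p + 0.94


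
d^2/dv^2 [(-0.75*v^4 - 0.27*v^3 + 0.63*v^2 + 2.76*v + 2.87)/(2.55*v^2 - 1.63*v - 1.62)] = (-9.75375*v^6 + 18.70425*v^5 + 6.63345000000001*v^4 + 5.778324*v^3 + 99.690858*v^2 - 7.417098*v + 27.693178)/(16.581375*v^6 - 31.797225*v^5 - 11.276865*v^4 + 36.070433*v^3 + 7.164126*v^2 - 12.833316*v - 4.251528)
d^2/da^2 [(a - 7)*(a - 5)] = 2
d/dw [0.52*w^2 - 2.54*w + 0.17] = 1.04*w - 2.54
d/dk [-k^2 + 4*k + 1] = 4 - 2*k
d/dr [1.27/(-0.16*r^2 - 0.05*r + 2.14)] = (0.4064*r + 0.0635)/(0.16*r^2 + 0.05*r - 2.14)^2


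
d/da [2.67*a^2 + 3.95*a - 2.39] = 5.34*a + 3.95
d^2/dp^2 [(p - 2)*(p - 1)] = 2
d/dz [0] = 0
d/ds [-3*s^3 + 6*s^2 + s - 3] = -9*s^2 + 12*s + 1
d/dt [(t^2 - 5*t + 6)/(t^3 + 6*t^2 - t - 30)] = (-t^2 + 6*t + 39)/(t^4 + 16*t^3 + 94*t^2 + 240*t + 225)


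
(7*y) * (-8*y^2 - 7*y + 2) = -56*y^3 - 49*y^2 + 14*y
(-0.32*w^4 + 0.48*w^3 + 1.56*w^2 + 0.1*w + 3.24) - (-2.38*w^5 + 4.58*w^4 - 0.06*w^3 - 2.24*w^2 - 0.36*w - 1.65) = 2.38*w^5 - 4.9*w^4 + 0.54*w^3 + 3.8*w^2 + 0.46*w + 4.89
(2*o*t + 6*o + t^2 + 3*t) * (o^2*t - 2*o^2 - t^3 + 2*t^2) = 2*o^3*t^2 + 2*o^3*t - 12*o^3 + o^2*t^3 + o^2*t^2 - 6*o^2*t - 2*o*t^4 - 2*o*t^3 + 12*o*t^2 - t^5 - t^4 + 6*t^3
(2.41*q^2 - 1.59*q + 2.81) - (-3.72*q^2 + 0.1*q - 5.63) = 6.13*q^2 - 1.69*q + 8.44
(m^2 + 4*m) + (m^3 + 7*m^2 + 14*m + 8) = m^3 + 8*m^2 + 18*m + 8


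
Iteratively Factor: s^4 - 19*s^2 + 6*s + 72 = (s + 2)*(s^3 - 2*s^2 - 15*s + 36) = (s + 2)*(s + 4)*(s^2 - 6*s + 9) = (s - 3)*(s + 2)*(s + 4)*(s - 3)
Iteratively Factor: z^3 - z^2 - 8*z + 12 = (z - 2)*(z^2 + z - 6) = (z - 2)^2*(z + 3)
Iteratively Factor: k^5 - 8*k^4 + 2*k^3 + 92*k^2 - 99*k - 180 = (k - 5)*(k^4 - 3*k^3 - 13*k^2 + 27*k + 36) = (k - 5)*(k - 3)*(k^3 - 13*k - 12) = (k - 5)*(k - 3)*(k + 1)*(k^2 - k - 12) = (k - 5)*(k - 4)*(k - 3)*(k + 1)*(k + 3)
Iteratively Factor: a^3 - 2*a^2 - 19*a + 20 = (a - 1)*(a^2 - a - 20) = (a - 1)*(a + 4)*(a - 5)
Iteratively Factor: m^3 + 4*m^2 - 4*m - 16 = (m - 2)*(m^2 + 6*m + 8) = (m - 2)*(m + 2)*(m + 4)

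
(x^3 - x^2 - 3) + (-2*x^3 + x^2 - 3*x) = -x^3 - 3*x - 3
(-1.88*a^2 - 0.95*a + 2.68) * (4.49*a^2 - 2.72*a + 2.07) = -8.4412*a^4 + 0.8481*a^3 + 10.7256*a^2 - 9.2561*a + 5.5476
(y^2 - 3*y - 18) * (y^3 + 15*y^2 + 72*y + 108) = y^5 + 12*y^4 + 9*y^3 - 378*y^2 - 1620*y - 1944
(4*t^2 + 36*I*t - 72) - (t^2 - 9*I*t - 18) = 3*t^2 + 45*I*t - 54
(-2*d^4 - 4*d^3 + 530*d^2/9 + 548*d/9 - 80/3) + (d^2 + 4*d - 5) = -2*d^4 - 4*d^3 + 539*d^2/9 + 584*d/9 - 95/3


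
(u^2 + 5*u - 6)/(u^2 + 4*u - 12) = (u - 1)/(u - 2)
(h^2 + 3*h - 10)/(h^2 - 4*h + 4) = (h + 5)/(h - 2)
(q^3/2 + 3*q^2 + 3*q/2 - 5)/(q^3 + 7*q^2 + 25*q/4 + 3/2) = 2*(q^3 + 6*q^2 + 3*q - 10)/(4*q^3 + 28*q^2 + 25*q + 6)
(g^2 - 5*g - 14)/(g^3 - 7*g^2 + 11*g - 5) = (g^2 - 5*g - 14)/(g^3 - 7*g^2 + 11*g - 5)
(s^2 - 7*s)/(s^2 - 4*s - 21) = s/(s + 3)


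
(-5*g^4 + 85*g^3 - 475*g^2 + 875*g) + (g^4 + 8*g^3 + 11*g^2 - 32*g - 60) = -4*g^4 + 93*g^3 - 464*g^2 + 843*g - 60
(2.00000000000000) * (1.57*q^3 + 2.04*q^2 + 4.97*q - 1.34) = 3.14*q^3 + 4.08*q^2 + 9.94*q - 2.68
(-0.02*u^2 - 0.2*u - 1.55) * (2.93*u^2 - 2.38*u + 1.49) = -0.0586*u^4 - 0.5384*u^3 - 4.0953*u^2 + 3.391*u - 2.3095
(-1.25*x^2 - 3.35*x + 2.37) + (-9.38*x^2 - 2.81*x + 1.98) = -10.63*x^2 - 6.16*x + 4.35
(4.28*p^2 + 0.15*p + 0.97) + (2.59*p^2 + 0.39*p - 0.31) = 6.87*p^2 + 0.54*p + 0.66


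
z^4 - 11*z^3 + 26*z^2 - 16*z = z*(z - 8)*(z - 2)*(z - 1)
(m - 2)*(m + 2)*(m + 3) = m^3 + 3*m^2 - 4*m - 12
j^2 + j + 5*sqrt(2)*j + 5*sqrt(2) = (j + 1)*(j + 5*sqrt(2))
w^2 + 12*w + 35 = (w + 5)*(w + 7)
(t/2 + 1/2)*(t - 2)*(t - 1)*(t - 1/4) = t^4/2 - 9*t^3/8 - t^2/4 + 9*t/8 - 1/4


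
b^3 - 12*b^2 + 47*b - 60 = (b - 5)*(b - 4)*(b - 3)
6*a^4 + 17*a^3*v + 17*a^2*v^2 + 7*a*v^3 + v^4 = (a + v)^2*(2*a + v)*(3*a + v)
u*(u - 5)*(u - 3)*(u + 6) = u^4 - 2*u^3 - 33*u^2 + 90*u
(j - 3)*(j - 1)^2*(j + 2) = j^4 - 3*j^3 - 3*j^2 + 11*j - 6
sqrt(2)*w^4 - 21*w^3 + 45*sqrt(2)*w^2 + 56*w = w*(w - 7*sqrt(2))*(w - 4*sqrt(2))*(sqrt(2)*w + 1)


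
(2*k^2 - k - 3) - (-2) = 2*k^2 - k - 1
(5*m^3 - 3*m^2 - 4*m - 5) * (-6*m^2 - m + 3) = -30*m^5 + 13*m^4 + 42*m^3 + 25*m^2 - 7*m - 15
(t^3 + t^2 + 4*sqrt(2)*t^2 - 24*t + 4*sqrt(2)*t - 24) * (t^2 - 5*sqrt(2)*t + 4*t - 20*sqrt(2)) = t^5 - sqrt(2)*t^4 + 5*t^4 - 60*t^3 - 5*sqrt(2)*t^3 - 320*t^2 + 116*sqrt(2)*t^2 - 256*t + 600*sqrt(2)*t + 480*sqrt(2)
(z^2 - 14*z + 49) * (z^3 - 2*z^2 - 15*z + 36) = z^5 - 16*z^4 + 62*z^3 + 148*z^2 - 1239*z + 1764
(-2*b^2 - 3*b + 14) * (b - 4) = -2*b^3 + 5*b^2 + 26*b - 56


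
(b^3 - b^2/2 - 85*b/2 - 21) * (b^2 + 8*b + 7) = b^5 + 15*b^4/2 - 79*b^3/2 - 729*b^2/2 - 931*b/2 - 147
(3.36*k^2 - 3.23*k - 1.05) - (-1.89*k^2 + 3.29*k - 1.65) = 5.25*k^2 - 6.52*k + 0.6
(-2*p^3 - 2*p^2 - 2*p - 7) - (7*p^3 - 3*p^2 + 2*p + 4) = -9*p^3 + p^2 - 4*p - 11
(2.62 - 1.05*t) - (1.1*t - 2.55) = 5.17 - 2.15*t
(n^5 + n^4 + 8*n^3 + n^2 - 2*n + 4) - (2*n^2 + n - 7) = n^5 + n^4 + 8*n^3 - n^2 - 3*n + 11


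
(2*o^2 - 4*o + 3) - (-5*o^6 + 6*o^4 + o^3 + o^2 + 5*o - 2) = 5*o^6 - 6*o^4 - o^3 + o^2 - 9*o + 5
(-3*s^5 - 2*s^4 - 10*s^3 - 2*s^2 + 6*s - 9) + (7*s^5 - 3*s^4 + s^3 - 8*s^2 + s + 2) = 4*s^5 - 5*s^4 - 9*s^3 - 10*s^2 + 7*s - 7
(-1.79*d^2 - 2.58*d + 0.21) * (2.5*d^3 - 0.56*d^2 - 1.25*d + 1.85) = -4.475*d^5 - 5.4476*d^4 + 4.2073*d^3 - 0.2041*d^2 - 5.0355*d + 0.3885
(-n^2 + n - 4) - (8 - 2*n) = -n^2 + 3*n - 12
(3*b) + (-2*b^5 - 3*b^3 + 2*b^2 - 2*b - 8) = -2*b^5 - 3*b^3 + 2*b^2 + b - 8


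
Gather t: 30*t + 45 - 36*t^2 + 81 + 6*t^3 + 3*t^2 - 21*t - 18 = 6*t^3 - 33*t^2 + 9*t + 108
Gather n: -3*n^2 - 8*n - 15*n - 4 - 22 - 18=-3*n^2 - 23*n - 44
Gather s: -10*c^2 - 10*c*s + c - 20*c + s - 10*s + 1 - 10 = -10*c^2 - 19*c + s*(-10*c - 9) - 9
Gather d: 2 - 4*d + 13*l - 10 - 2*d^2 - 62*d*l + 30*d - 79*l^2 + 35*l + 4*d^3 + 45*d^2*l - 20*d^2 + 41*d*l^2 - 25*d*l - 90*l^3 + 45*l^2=4*d^3 + d^2*(45*l - 22) + d*(41*l^2 - 87*l + 26) - 90*l^3 - 34*l^2 + 48*l - 8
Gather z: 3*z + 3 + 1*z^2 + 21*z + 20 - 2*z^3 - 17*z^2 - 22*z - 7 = -2*z^3 - 16*z^2 + 2*z + 16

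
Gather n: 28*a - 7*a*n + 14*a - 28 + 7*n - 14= 42*a + n*(7 - 7*a) - 42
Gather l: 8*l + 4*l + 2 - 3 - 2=12*l - 3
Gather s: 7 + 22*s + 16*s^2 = 16*s^2 + 22*s + 7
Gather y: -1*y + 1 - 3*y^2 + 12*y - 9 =-3*y^2 + 11*y - 8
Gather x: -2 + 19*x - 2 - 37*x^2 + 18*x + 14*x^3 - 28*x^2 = 14*x^3 - 65*x^2 + 37*x - 4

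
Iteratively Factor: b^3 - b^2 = (b)*(b^2 - b) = b*(b - 1)*(b)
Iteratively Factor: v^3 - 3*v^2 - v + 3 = (v - 1)*(v^2 - 2*v - 3) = (v - 1)*(v + 1)*(v - 3)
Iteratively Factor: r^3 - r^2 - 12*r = (r)*(r^2 - r - 12) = r*(r - 4)*(r + 3)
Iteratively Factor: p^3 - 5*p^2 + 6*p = (p)*(p^2 - 5*p + 6) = p*(p - 2)*(p - 3)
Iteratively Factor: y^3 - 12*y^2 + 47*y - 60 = (y - 4)*(y^2 - 8*y + 15) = (y - 4)*(y - 3)*(y - 5)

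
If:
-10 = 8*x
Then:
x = -5/4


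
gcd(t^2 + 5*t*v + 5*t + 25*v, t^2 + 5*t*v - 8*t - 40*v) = t + 5*v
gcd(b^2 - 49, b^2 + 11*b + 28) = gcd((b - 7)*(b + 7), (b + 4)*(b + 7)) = b + 7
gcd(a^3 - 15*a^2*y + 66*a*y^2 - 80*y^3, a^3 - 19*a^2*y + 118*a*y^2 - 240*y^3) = a^2 - 13*a*y + 40*y^2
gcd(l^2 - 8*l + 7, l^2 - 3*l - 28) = l - 7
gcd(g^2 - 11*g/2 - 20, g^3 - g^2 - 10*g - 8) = 1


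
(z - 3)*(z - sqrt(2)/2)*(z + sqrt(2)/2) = z^3 - 3*z^2 - z/2 + 3/2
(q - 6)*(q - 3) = q^2 - 9*q + 18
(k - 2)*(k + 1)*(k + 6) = k^3 + 5*k^2 - 8*k - 12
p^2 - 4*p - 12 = (p - 6)*(p + 2)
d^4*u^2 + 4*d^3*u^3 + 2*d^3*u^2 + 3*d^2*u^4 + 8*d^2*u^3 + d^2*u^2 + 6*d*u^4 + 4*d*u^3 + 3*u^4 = (d + u)*(d + 3*u)*(d*u + u)^2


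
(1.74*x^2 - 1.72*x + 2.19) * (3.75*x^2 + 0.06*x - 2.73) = 6.525*x^4 - 6.3456*x^3 + 3.3591*x^2 + 4.827*x - 5.9787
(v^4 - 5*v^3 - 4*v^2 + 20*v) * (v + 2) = v^5 - 3*v^4 - 14*v^3 + 12*v^2 + 40*v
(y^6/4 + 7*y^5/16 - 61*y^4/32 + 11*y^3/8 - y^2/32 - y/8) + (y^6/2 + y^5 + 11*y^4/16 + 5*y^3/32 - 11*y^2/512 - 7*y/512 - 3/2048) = 3*y^6/4 + 23*y^5/16 - 39*y^4/32 + 49*y^3/32 - 27*y^2/512 - 71*y/512 - 3/2048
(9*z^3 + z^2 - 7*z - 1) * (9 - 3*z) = -27*z^4 + 78*z^3 + 30*z^2 - 60*z - 9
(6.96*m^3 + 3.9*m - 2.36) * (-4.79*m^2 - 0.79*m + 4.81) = -33.3384*m^5 - 5.4984*m^4 + 14.7966*m^3 + 8.2234*m^2 + 20.6234*m - 11.3516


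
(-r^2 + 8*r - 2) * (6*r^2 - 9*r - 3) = -6*r^4 + 57*r^3 - 81*r^2 - 6*r + 6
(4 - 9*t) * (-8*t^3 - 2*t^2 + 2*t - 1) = 72*t^4 - 14*t^3 - 26*t^2 + 17*t - 4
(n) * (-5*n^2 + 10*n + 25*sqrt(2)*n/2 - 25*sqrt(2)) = -5*n^3 + 10*n^2 + 25*sqrt(2)*n^2/2 - 25*sqrt(2)*n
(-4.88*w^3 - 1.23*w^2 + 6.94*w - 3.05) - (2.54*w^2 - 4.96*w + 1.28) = -4.88*w^3 - 3.77*w^2 + 11.9*w - 4.33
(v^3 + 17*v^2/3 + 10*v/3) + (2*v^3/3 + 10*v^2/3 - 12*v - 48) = 5*v^3/3 + 9*v^2 - 26*v/3 - 48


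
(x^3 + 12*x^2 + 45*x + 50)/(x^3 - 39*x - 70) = (x + 5)/(x - 7)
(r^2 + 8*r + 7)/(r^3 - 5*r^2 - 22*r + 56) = (r^2 + 8*r + 7)/(r^3 - 5*r^2 - 22*r + 56)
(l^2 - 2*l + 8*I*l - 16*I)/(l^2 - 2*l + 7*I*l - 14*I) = (l + 8*I)/(l + 7*I)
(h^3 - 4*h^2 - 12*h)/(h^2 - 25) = h*(h^2 - 4*h - 12)/(h^2 - 25)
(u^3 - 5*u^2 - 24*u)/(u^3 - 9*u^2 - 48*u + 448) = u*(u + 3)/(u^2 - u - 56)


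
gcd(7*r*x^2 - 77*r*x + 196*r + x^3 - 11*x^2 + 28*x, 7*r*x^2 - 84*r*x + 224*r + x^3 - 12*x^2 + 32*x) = 7*r*x - 28*r + x^2 - 4*x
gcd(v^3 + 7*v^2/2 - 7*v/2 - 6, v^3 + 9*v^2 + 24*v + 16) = v^2 + 5*v + 4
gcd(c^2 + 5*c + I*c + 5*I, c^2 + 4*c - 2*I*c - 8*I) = 1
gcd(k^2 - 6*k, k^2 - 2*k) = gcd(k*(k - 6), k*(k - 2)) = k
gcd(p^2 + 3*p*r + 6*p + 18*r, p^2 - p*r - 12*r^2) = p + 3*r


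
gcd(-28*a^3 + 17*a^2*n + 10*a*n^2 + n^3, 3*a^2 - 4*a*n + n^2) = a - n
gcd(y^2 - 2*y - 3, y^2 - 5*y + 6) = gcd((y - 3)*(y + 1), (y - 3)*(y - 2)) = y - 3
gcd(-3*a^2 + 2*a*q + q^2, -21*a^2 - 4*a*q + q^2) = 3*a + q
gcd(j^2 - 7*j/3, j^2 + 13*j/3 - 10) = 1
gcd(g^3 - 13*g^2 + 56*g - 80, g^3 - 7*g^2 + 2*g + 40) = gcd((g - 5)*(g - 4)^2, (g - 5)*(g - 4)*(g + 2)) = g^2 - 9*g + 20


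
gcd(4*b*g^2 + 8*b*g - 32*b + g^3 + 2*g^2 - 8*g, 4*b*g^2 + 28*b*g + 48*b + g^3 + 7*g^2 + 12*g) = 4*b*g + 16*b + g^2 + 4*g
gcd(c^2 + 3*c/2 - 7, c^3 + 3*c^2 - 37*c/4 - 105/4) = c + 7/2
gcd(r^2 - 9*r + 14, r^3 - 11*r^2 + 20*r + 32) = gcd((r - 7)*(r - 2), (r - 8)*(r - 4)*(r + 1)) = 1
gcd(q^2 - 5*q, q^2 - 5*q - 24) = 1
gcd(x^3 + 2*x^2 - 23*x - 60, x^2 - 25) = x - 5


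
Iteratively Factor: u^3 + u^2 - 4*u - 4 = (u + 2)*(u^2 - u - 2) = (u - 2)*(u + 2)*(u + 1)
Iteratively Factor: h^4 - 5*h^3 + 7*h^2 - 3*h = (h - 3)*(h^3 - 2*h^2 + h) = (h - 3)*(h - 1)*(h^2 - h) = (h - 3)*(h - 1)^2*(h)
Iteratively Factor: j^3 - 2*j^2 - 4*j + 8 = (j - 2)*(j^2 - 4) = (j - 2)*(j + 2)*(j - 2)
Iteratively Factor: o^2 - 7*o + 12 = (o - 3)*(o - 4)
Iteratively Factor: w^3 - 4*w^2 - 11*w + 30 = (w + 3)*(w^2 - 7*w + 10) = (w - 5)*(w + 3)*(w - 2)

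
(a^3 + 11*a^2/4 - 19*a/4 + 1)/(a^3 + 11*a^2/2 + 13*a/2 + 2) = (4*a^2 - 5*a + 1)/(2*(2*a^2 + 3*a + 1))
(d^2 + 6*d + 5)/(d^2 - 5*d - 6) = (d + 5)/(d - 6)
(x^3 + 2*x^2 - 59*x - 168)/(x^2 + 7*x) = x - 5 - 24/x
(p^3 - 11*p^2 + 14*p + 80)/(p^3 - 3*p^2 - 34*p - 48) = (p - 5)/(p + 3)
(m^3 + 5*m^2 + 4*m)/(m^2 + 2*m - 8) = m*(m + 1)/(m - 2)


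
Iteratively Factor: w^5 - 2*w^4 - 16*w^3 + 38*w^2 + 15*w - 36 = (w - 1)*(w^4 - w^3 - 17*w^2 + 21*w + 36) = (w - 1)*(w + 4)*(w^3 - 5*w^2 + 3*w + 9) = (w - 3)*(w - 1)*(w + 4)*(w^2 - 2*w - 3) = (w - 3)*(w - 1)*(w + 1)*(w + 4)*(w - 3)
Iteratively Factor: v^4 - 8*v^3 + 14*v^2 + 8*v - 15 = (v - 3)*(v^3 - 5*v^2 - v + 5) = (v - 5)*(v - 3)*(v^2 - 1) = (v - 5)*(v - 3)*(v + 1)*(v - 1)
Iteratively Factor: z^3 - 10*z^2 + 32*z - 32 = (z - 4)*(z^2 - 6*z + 8) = (z - 4)^2*(z - 2)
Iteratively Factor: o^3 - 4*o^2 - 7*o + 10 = (o - 5)*(o^2 + o - 2) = (o - 5)*(o + 2)*(o - 1)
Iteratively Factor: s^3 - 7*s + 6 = (s - 2)*(s^2 + 2*s - 3) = (s - 2)*(s + 3)*(s - 1)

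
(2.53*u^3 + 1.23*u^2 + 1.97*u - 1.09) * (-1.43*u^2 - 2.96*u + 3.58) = -3.6179*u^5 - 9.2477*u^4 + 2.5995*u^3 + 0.1309*u^2 + 10.279*u - 3.9022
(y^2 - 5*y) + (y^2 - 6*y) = 2*y^2 - 11*y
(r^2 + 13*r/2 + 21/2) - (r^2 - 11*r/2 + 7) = 12*r + 7/2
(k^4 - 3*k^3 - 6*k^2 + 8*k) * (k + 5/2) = k^5 - k^4/2 - 27*k^3/2 - 7*k^2 + 20*k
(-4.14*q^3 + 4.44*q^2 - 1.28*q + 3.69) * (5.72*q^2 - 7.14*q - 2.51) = -23.6808*q^5 + 54.9564*q^4 - 28.6318*q^3 + 19.1016*q^2 - 23.1338*q - 9.2619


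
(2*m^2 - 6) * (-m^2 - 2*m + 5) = -2*m^4 - 4*m^3 + 16*m^2 + 12*m - 30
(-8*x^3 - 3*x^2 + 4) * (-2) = 16*x^3 + 6*x^2 - 8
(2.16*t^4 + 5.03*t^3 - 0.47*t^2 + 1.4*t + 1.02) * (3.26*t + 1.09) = 7.0416*t^5 + 18.7522*t^4 + 3.9505*t^3 + 4.0517*t^2 + 4.8512*t + 1.1118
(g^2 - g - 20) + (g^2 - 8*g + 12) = 2*g^2 - 9*g - 8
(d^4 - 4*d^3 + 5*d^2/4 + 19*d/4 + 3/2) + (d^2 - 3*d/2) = d^4 - 4*d^3 + 9*d^2/4 + 13*d/4 + 3/2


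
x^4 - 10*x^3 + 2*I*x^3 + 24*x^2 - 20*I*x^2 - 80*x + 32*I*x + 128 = (x - 8)*(x - 2)*(x - 2*I)*(x + 4*I)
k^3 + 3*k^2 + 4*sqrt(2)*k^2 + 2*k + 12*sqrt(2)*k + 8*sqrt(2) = (k + 1)*(k + 2)*(k + 4*sqrt(2))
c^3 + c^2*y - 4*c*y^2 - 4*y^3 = (c - 2*y)*(c + y)*(c + 2*y)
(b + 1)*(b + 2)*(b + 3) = b^3 + 6*b^2 + 11*b + 6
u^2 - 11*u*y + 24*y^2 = (u - 8*y)*(u - 3*y)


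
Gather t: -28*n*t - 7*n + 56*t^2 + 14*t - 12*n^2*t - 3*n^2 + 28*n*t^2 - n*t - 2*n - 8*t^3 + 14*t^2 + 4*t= -3*n^2 - 9*n - 8*t^3 + t^2*(28*n + 70) + t*(-12*n^2 - 29*n + 18)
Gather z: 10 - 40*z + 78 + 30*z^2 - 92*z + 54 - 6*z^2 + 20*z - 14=24*z^2 - 112*z + 128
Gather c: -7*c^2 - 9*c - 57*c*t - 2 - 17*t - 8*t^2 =-7*c^2 + c*(-57*t - 9) - 8*t^2 - 17*t - 2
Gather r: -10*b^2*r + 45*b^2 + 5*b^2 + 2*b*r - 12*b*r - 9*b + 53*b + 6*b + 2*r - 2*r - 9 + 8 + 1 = 50*b^2 + 50*b + r*(-10*b^2 - 10*b)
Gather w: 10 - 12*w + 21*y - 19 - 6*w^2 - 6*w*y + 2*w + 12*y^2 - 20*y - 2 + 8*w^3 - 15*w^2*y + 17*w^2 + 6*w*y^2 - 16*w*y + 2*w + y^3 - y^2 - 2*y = 8*w^3 + w^2*(11 - 15*y) + w*(6*y^2 - 22*y - 8) + y^3 + 11*y^2 - y - 11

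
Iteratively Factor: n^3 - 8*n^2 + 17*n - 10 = (n - 2)*(n^2 - 6*n + 5) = (n - 5)*(n - 2)*(n - 1)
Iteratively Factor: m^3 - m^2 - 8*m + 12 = (m - 2)*(m^2 + m - 6) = (m - 2)*(m + 3)*(m - 2)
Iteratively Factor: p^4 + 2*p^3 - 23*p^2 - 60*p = (p)*(p^3 + 2*p^2 - 23*p - 60) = p*(p - 5)*(p^2 + 7*p + 12) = p*(p - 5)*(p + 3)*(p + 4)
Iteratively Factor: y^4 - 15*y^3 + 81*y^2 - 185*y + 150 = (y - 2)*(y^3 - 13*y^2 + 55*y - 75) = (y - 5)*(y - 2)*(y^2 - 8*y + 15) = (y - 5)*(y - 3)*(y - 2)*(y - 5)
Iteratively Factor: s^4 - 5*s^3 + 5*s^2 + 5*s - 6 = (s + 1)*(s^3 - 6*s^2 + 11*s - 6) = (s - 3)*(s + 1)*(s^2 - 3*s + 2) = (s - 3)*(s - 1)*(s + 1)*(s - 2)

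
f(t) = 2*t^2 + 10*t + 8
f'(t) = 4*t + 10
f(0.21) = 10.19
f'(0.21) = 10.84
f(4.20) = 85.28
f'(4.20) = 26.80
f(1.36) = 25.30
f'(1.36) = 15.44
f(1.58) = 28.79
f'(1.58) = 16.32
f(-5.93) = 19.03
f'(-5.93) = -13.72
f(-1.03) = -0.18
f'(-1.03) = 5.88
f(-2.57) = -4.49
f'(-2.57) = -0.28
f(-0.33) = 4.92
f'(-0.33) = 8.68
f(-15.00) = 308.00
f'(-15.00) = -50.00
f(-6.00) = 20.00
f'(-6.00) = -14.00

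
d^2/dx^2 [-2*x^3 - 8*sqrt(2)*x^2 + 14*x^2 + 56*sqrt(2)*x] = -12*x - 16*sqrt(2) + 28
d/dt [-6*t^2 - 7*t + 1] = -12*t - 7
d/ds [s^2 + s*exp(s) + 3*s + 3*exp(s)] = s*exp(s) + 2*s + 4*exp(s) + 3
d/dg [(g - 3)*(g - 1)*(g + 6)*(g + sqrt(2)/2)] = 4*g^3 + 3*sqrt(2)*g^2/2 + 6*g^2 - 42*g + 2*sqrt(2)*g - 21*sqrt(2)/2 + 18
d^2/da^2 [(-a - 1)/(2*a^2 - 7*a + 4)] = 2*(-(a + 1)*(4*a - 7)^2 + (6*a - 5)*(2*a^2 - 7*a + 4))/(2*a^2 - 7*a + 4)^3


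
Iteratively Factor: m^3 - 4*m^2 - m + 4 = (m - 1)*(m^2 - 3*m - 4) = (m - 1)*(m + 1)*(m - 4)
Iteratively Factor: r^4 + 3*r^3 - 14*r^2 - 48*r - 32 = (r + 2)*(r^3 + r^2 - 16*r - 16) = (r + 2)*(r + 4)*(r^2 - 3*r - 4) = (r - 4)*(r + 2)*(r + 4)*(r + 1)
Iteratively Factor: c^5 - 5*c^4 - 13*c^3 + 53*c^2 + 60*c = (c)*(c^4 - 5*c^3 - 13*c^2 + 53*c + 60) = c*(c - 4)*(c^3 - c^2 - 17*c - 15) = c*(c - 4)*(c + 3)*(c^2 - 4*c - 5) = c*(c - 5)*(c - 4)*(c + 3)*(c + 1)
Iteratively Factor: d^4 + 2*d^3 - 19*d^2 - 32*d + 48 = (d - 1)*(d^3 + 3*d^2 - 16*d - 48) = (d - 4)*(d - 1)*(d^2 + 7*d + 12) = (d - 4)*(d - 1)*(d + 4)*(d + 3)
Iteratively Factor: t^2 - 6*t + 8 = (t - 4)*(t - 2)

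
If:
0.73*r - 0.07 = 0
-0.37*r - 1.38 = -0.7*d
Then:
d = 2.02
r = 0.10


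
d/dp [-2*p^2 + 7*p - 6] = 7 - 4*p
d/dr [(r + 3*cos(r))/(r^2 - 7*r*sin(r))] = (-3*r^2*sin(r) + 7*r^2*cos(r) - r^2 - 6*r*cos(r) + 21*r + 21*sin(2*r)/2)/(r^2*(r - 7*sin(r))^2)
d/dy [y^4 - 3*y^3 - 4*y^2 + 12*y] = 4*y^3 - 9*y^2 - 8*y + 12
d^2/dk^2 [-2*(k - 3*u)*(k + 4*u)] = -4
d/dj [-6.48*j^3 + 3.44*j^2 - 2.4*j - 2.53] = -19.44*j^2 + 6.88*j - 2.4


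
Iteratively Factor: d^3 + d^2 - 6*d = (d + 3)*(d^2 - 2*d) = (d - 2)*(d + 3)*(d)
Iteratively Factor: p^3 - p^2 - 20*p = (p - 5)*(p^2 + 4*p) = p*(p - 5)*(p + 4)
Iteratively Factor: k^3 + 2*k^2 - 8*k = (k + 4)*(k^2 - 2*k) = (k - 2)*(k + 4)*(k)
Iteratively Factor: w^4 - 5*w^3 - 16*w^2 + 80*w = (w + 4)*(w^3 - 9*w^2 + 20*w) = w*(w + 4)*(w^2 - 9*w + 20) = w*(w - 4)*(w + 4)*(w - 5)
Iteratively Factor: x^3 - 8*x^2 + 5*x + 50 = (x + 2)*(x^2 - 10*x + 25) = (x - 5)*(x + 2)*(x - 5)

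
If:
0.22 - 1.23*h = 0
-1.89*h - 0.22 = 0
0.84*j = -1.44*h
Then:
No Solution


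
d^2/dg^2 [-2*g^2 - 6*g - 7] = -4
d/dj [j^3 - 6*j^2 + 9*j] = 3*j^2 - 12*j + 9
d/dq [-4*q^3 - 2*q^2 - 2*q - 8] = -12*q^2 - 4*q - 2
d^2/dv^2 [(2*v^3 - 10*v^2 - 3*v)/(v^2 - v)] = -22/(v^3 - 3*v^2 + 3*v - 1)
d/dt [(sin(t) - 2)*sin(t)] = 2*(sin(t) - 1)*cos(t)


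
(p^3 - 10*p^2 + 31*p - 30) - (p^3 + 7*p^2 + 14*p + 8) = -17*p^2 + 17*p - 38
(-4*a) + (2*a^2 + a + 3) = 2*a^2 - 3*a + 3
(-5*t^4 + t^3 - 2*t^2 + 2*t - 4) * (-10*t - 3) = 50*t^5 + 5*t^4 + 17*t^3 - 14*t^2 + 34*t + 12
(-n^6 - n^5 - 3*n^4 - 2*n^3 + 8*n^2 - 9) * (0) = 0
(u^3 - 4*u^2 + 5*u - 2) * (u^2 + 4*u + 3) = u^5 - 8*u^3 + 6*u^2 + 7*u - 6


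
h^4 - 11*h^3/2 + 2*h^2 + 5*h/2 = h*(h - 5)*(h - 1)*(h + 1/2)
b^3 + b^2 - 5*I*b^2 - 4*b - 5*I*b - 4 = (b + 1)*(b - 4*I)*(b - I)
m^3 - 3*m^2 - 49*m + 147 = (m - 7)*(m - 3)*(m + 7)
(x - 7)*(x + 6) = x^2 - x - 42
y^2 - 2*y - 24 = (y - 6)*(y + 4)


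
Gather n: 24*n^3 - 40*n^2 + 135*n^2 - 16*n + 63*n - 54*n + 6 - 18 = 24*n^3 + 95*n^2 - 7*n - 12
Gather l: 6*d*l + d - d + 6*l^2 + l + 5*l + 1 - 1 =6*l^2 + l*(6*d + 6)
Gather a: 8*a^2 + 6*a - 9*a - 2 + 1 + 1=8*a^2 - 3*a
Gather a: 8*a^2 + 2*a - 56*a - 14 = 8*a^2 - 54*a - 14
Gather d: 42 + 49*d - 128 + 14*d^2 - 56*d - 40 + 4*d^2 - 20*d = 18*d^2 - 27*d - 126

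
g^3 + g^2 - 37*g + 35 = (g - 5)*(g - 1)*(g + 7)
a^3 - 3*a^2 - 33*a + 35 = (a - 7)*(a - 1)*(a + 5)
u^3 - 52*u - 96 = (u - 8)*(u + 2)*(u + 6)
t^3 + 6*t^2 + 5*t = t*(t + 1)*(t + 5)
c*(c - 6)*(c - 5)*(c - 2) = c^4 - 13*c^3 + 52*c^2 - 60*c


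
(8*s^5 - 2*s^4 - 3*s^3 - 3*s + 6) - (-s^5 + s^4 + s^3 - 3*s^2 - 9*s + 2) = 9*s^5 - 3*s^4 - 4*s^3 + 3*s^2 + 6*s + 4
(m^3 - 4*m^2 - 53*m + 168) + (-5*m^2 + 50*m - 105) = m^3 - 9*m^2 - 3*m + 63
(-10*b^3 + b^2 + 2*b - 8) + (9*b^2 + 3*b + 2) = -10*b^3 + 10*b^2 + 5*b - 6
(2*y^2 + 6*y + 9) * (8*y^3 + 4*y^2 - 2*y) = 16*y^5 + 56*y^4 + 92*y^3 + 24*y^2 - 18*y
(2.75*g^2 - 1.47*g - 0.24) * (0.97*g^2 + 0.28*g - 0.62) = 2.6675*g^4 - 0.6559*g^3 - 2.3494*g^2 + 0.8442*g + 0.1488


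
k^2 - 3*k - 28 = (k - 7)*(k + 4)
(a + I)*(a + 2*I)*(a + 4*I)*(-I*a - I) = -I*a^4 + 7*a^3 - I*a^3 + 7*a^2 + 14*I*a^2 - 8*a + 14*I*a - 8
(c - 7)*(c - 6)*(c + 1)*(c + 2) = c^4 - 10*c^3 + 5*c^2 + 100*c + 84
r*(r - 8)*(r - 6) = r^3 - 14*r^2 + 48*r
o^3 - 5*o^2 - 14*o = o*(o - 7)*(o + 2)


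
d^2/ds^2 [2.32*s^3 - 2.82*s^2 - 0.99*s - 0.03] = 13.92*s - 5.64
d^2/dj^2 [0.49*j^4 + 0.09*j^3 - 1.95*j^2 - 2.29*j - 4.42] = 5.88*j^2 + 0.54*j - 3.9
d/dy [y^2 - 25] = 2*y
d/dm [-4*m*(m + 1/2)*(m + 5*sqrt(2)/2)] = -12*m^2 - 20*sqrt(2)*m - 4*m - 5*sqrt(2)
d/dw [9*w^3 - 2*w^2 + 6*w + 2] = 27*w^2 - 4*w + 6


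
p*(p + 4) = p^2 + 4*p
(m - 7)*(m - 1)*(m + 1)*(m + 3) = m^4 - 4*m^3 - 22*m^2 + 4*m + 21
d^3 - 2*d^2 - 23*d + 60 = (d - 4)*(d - 3)*(d + 5)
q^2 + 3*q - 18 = (q - 3)*(q + 6)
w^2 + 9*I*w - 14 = (w + 2*I)*(w + 7*I)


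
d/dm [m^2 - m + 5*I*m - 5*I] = 2*m - 1 + 5*I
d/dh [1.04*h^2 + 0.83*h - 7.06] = 2.08*h + 0.83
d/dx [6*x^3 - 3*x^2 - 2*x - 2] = 18*x^2 - 6*x - 2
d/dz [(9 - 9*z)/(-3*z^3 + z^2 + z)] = 9*(-6*z^3 + 10*z^2 - 2*z - 1)/(z^2*(9*z^4 - 6*z^3 - 5*z^2 + 2*z + 1))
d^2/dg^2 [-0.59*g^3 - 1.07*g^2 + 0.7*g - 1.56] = -3.54*g - 2.14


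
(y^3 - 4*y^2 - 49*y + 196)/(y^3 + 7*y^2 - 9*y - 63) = (y^2 - 11*y + 28)/(y^2 - 9)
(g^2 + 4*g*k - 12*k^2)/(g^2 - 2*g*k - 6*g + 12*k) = (g + 6*k)/(g - 6)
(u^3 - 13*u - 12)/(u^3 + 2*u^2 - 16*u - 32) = (u^2 + 4*u + 3)/(u^2 + 6*u + 8)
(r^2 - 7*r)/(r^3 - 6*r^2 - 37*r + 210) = r/(r^2 + r - 30)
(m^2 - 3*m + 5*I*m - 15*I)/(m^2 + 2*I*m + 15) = (m - 3)/(m - 3*I)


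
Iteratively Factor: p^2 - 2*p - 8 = (p - 4)*(p + 2)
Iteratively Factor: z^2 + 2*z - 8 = (z + 4)*(z - 2)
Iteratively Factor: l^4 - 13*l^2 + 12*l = (l - 1)*(l^3 + l^2 - 12*l) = (l - 3)*(l - 1)*(l^2 + 4*l) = (l - 3)*(l - 1)*(l + 4)*(l)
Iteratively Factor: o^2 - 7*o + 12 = (o - 4)*(o - 3)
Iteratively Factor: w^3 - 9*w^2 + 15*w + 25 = (w - 5)*(w^2 - 4*w - 5) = (w - 5)*(w + 1)*(w - 5)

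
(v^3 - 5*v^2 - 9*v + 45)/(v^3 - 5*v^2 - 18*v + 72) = (v^2 - 2*v - 15)/(v^2 - 2*v - 24)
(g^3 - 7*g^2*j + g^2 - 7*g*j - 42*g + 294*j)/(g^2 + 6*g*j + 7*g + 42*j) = (g^2 - 7*g*j - 6*g + 42*j)/(g + 6*j)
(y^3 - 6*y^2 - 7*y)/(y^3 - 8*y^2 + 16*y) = (y^2 - 6*y - 7)/(y^2 - 8*y + 16)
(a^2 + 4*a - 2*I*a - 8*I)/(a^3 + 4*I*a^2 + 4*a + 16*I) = (a + 4)/(a^2 + 6*I*a - 8)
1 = 1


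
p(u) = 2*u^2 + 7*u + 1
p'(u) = 4*u + 7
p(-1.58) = -5.07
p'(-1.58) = 0.68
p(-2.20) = -4.72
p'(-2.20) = -1.80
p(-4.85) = 14.10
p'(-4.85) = -12.40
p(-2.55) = -3.84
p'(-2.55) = -3.20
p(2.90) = 38.12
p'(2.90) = 18.60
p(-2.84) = -2.75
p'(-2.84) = -4.36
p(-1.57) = -5.06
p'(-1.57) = 0.72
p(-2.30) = -4.52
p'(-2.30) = -2.20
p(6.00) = 115.00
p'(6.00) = 31.00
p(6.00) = 115.00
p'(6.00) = 31.00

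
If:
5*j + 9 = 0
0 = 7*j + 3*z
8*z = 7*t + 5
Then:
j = -9/5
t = 143/35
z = 21/5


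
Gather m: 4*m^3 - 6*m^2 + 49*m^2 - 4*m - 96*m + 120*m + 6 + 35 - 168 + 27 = 4*m^3 + 43*m^2 + 20*m - 100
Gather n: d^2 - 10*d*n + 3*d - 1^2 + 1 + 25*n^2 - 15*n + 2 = d^2 + 3*d + 25*n^2 + n*(-10*d - 15) + 2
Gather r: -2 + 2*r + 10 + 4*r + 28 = 6*r + 36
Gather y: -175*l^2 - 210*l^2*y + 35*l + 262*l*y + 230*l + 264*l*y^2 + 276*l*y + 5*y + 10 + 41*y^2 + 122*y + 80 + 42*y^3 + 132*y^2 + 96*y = -175*l^2 + 265*l + 42*y^3 + y^2*(264*l + 173) + y*(-210*l^2 + 538*l + 223) + 90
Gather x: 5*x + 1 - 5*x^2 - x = -5*x^2 + 4*x + 1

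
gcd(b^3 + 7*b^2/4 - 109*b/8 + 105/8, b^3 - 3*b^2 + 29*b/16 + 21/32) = b^2 - 13*b/4 + 21/8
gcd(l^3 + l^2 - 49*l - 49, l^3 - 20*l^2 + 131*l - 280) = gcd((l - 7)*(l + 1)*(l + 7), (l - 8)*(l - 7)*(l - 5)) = l - 7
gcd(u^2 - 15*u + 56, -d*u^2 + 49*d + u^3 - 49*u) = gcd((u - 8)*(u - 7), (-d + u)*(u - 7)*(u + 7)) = u - 7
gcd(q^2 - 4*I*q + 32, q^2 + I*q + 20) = 1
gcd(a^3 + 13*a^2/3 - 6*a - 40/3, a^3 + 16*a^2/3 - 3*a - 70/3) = a^2 + 3*a - 10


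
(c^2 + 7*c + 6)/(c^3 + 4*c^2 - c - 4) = (c + 6)/(c^2 + 3*c - 4)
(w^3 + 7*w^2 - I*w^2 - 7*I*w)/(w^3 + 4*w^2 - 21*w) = (w - I)/(w - 3)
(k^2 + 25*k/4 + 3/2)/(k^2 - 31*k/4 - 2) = (k + 6)/(k - 8)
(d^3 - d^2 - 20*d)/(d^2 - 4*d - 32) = d*(d - 5)/(d - 8)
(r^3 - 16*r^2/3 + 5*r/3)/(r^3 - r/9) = 3*(r - 5)/(3*r + 1)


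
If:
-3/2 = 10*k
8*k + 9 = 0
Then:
No Solution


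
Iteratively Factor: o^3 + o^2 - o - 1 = (o + 1)*(o^2 - 1) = (o - 1)*(o + 1)*(o + 1)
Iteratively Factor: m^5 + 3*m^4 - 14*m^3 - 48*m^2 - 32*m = (m - 4)*(m^4 + 7*m^3 + 14*m^2 + 8*m) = m*(m - 4)*(m^3 + 7*m^2 + 14*m + 8) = m*(m - 4)*(m + 4)*(m^2 + 3*m + 2) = m*(m - 4)*(m + 1)*(m + 4)*(m + 2)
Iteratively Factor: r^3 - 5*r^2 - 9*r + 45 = (r + 3)*(r^2 - 8*r + 15) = (r - 3)*(r + 3)*(r - 5)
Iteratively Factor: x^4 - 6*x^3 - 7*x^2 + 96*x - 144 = (x + 4)*(x^3 - 10*x^2 + 33*x - 36) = (x - 4)*(x + 4)*(x^2 - 6*x + 9) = (x - 4)*(x - 3)*(x + 4)*(x - 3)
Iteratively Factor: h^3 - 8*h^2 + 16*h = (h)*(h^2 - 8*h + 16) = h*(h - 4)*(h - 4)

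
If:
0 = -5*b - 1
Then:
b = -1/5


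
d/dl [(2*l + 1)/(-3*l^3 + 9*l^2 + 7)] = (-6*l^3 + 18*l^2 + 9*l*(l - 2)*(2*l + 1) + 14)/(-3*l^3 + 9*l^2 + 7)^2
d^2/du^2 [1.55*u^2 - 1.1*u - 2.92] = 3.10000000000000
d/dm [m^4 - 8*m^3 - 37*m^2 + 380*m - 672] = 4*m^3 - 24*m^2 - 74*m + 380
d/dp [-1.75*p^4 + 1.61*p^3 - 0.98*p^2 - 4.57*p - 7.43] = -7.0*p^3 + 4.83*p^2 - 1.96*p - 4.57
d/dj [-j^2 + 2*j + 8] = 2 - 2*j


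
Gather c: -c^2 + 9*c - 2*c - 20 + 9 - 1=-c^2 + 7*c - 12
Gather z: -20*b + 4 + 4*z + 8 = -20*b + 4*z + 12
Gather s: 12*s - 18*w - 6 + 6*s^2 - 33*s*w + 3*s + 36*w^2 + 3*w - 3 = 6*s^2 + s*(15 - 33*w) + 36*w^2 - 15*w - 9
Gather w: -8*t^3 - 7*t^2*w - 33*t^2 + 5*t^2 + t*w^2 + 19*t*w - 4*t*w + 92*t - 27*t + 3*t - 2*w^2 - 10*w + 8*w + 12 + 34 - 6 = -8*t^3 - 28*t^2 + 68*t + w^2*(t - 2) + w*(-7*t^2 + 15*t - 2) + 40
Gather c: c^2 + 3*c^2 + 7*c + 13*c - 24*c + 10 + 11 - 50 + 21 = 4*c^2 - 4*c - 8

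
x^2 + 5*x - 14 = (x - 2)*(x + 7)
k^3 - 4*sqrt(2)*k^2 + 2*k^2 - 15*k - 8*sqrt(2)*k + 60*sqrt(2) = (k - 3)*(k + 5)*(k - 4*sqrt(2))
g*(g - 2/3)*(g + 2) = g^3 + 4*g^2/3 - 4*g/3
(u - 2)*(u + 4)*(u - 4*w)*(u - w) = u^4 - 5*u^3*w + 2*u^3 + 4*u^2*w^2 - 10*u^2*w - 8*u^2 + 8*u*w^2 + 40*u*w - 32*w^2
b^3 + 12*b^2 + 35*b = b*(b + 5)*(b + 7)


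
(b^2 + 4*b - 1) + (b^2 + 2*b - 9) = 2*b^2 + 6*b - 10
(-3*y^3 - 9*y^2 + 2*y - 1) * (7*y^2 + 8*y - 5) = -21*y^5 - 87*y^4 - 43*y^3 + 54*y^2 - 18*y + 5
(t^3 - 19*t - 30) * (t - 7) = t^4 - 7*t^3 - 19*t^2 + 103*t + 210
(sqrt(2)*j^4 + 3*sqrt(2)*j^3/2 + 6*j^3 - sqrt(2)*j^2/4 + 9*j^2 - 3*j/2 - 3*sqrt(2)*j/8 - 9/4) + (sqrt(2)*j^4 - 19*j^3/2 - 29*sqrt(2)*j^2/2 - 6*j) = 2*sqrt(2)*j^4 - 7*j^3/2 + 3*sqrt(2)*j^3/2 - 59*sqrt(2)*j^2/4 + 9*j^2 - 15*j/2 - 3*sqrt(2)*j/8 - 9/4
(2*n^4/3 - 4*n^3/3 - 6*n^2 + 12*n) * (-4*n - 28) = -8*n^5/3 - 40*n^4/3 + 184*n^3/3 + 120*n^2 - 336*n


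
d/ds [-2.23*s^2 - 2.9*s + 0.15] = -4.46*s - 2.9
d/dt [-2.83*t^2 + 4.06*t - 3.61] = 4.06 - 5.66*t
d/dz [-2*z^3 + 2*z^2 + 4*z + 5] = -6*z^2 + 4*z + 4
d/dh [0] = 0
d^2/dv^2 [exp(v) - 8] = exp(v)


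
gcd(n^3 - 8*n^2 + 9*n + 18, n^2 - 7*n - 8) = n + 1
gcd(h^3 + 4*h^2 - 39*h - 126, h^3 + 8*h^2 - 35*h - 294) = h^2 + h - 42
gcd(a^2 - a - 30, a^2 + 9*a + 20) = a + 5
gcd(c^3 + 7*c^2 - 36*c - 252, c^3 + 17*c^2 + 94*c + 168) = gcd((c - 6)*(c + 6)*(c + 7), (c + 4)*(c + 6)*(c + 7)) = c^2 + 13*c + 42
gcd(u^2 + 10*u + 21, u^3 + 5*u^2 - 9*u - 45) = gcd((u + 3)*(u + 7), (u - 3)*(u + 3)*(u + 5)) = u + 3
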